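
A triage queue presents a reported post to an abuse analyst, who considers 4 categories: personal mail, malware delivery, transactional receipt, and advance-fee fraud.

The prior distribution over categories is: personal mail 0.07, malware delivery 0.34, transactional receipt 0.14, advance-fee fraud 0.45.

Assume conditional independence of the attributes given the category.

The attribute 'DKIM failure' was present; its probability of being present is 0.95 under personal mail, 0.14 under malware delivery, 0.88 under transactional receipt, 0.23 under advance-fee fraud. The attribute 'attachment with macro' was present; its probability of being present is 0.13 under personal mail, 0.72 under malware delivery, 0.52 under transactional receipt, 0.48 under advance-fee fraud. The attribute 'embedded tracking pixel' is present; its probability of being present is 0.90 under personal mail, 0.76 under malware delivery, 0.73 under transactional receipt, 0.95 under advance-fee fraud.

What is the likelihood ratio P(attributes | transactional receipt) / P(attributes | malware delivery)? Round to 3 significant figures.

4.36

Joint likelihood of the attribute pattern under each hypothesis:
  transactional receipt: 0.88 × 0.52 × 0.73 = 0.33405
  malware delivery: 0.14 × 0.72 × 0.76 = 0.076608
Bayes factor = 0.33405 / 0.076608 ≈ 4.36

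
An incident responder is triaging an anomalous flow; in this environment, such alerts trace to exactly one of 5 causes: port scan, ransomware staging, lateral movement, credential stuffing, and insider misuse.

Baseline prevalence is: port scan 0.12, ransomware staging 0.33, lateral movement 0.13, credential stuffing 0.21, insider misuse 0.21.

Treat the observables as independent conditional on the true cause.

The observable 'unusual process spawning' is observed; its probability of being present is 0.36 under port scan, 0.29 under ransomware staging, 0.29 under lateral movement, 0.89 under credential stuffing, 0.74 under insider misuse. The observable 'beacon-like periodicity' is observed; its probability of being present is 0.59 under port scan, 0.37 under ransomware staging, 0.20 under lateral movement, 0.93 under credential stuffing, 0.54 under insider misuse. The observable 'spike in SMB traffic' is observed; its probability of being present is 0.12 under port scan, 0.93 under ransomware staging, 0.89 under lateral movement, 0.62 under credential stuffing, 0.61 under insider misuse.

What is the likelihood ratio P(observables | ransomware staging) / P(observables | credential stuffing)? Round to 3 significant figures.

0.194

Joint likelihood of the observable pattern under each hypothesis:
  ransomware staging: 0.29 × 0.37 × 0.93 = 0.099789
  credential stuffing: 0.89 × 0.93 × 0.62 = 0.51317
Bayes factor = 0.099789 / 0.51317 ≈ 0.194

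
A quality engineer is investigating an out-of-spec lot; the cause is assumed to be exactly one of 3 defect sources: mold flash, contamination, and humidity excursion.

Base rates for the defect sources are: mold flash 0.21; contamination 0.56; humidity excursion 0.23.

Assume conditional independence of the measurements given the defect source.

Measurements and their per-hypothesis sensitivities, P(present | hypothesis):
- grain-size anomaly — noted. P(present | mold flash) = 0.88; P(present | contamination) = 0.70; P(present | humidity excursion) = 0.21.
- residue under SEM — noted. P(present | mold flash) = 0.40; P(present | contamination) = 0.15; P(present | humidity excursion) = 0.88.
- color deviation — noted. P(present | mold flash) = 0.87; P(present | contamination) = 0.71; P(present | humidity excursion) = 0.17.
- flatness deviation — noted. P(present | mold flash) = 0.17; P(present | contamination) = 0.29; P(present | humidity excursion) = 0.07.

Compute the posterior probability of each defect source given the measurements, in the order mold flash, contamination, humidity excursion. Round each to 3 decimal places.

For each hypothesis, the unnormalized posterior weight is prior × product of the measurement likelihoods:
  mold flash: 0.21 × 0.88 × 0.40 × 0.87 × 0.17 = 0.010933
  contamination: 0.56 × 0.70 × 0.15 × 0.71 × 0.29 = 0.012107
  humidity excursion: 0.23 × 0.21 × 0.88 × 0.17 × 0.07 = 0.0005058
The unnormalized weights sum to 0.023545.
P(mold flash | evidence) = 0.010933 / 0.023545 ≈ 0.464
P(contamination | evidence) = 0.012107 / 0.023545 ≈ 0.514
P(humidity excursion | evidence) = 0.0005058 / 0.023545 ≈ 0.021

0.464, 0.514, 0.021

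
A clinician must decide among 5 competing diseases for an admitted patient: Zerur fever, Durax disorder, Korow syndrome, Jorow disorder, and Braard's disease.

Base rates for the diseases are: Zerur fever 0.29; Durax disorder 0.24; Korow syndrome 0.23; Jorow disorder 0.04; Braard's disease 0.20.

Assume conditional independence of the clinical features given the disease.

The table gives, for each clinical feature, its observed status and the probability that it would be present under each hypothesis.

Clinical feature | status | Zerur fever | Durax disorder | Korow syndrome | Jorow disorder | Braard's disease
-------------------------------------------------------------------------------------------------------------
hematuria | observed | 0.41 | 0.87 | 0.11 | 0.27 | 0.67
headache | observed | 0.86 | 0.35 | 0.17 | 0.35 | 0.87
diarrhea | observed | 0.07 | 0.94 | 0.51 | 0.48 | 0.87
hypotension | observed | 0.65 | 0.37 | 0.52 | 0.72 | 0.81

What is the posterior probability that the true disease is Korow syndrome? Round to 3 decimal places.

0.010

By Bayes' rule with conditional independence, the unnormalized weight for each hypothesis is prior × ∏ likelihoods:
  Zerur fever: 0.29 × 0.41 × 0.86 × 0.07 × 0.65 = 0.0046526
  Durax disorder: 0.24 × 0.87 × 0.35 × 0.94 × 0.37 = 0.025417
  Korow syndrome: 0.23 × 0.11 × 0.17 × 0.51 × 0.52 = 0.0011406
  Jorow disorder: 0.04 × 0.27 × 0.35 × 0.48 × 0.72 = 0.0013064
  Braard's disease: 0.20 × 0.67 × 0.87 × 0.87 × 0.81 = 0.082154
Marginal likelihood of the evidence = 0.11467.
P(Korow syndrome | evidence) = 0.0011406 / 0.11467 ≈ 0.010.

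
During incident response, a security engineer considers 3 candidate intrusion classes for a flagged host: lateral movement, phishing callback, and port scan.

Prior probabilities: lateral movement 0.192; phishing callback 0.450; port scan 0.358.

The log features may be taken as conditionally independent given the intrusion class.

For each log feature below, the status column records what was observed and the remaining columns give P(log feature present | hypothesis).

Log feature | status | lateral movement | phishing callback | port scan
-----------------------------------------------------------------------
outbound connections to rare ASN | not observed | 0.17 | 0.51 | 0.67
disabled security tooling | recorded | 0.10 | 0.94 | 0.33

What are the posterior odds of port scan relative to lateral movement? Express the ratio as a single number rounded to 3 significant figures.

2.45

The normalizing constant cancels in an odds ratio, so compute prior × likelihood for the two hypotheses only (using 1 − P(present | H) for each absent log feature):
  port scan: 0.358 × (1 − 0.67) × 0.33 = 0.038986
  lateral movement: 0.192 × (1 − 0.17) × 0.10 = 0.015936
Odds(port scan : lateral movement) = 0.038986 / 0.015936 ≈ 2.45.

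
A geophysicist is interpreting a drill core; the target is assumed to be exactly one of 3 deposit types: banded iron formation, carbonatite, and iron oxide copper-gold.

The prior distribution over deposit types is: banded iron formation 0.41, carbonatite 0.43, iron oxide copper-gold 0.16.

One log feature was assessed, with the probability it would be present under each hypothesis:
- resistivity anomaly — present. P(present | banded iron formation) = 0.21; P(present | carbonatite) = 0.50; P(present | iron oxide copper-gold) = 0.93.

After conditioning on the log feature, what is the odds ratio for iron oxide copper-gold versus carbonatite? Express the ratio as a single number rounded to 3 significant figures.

0.692

The normalizing constant cancels in an odds ratio, so compute prior × likelihood for the two hypotheses only:
  iron oxide copper-gold: 0.16 × 0.93 = 0.1488
  carbonatite: 0.43 × 0.50 = 0.215
Posterior odds = 0.1488 / 0.215 ≈ 0.692.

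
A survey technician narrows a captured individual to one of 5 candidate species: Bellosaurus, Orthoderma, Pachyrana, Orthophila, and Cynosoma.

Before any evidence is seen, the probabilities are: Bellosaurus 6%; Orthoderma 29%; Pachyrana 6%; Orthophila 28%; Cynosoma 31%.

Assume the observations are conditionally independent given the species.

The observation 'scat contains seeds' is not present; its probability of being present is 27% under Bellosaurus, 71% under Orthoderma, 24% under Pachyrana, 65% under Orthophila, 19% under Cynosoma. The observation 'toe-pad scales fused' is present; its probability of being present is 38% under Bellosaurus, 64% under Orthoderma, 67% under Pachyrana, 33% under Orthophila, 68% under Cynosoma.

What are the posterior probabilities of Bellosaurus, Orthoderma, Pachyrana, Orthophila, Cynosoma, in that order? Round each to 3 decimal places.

0.055, 0.177, 0.100, 0.106, 0.561

For each hypothesis, the unnormalized posterior weight is prior × product of the observation likelihoods (using 1 − P(present | H) for each absent observation):
  Bellosaurus: 0.06 × (1 − 0.27) × 0.38 = 0.016644
  Orthoderma: 0.29 × (1 − 0.71) × 0.64 = 0.053824
  Pachyrana: 0.06 × (1 − 0.24) × 0.67 = 0.030552
  Orthophila: 0.28 × (1 − 0.65) × 0.33 = 0.03234
  Cynosoma: 0.31 × (1 − 0.19) × 0.68 = 0.17075
The unnormalized weights sum to 0.30411.
P(Bellosaurus | evidence) = 0.016644 / 0.30411 ≈ 0.055
P(Orthoderma | evidence) = 0.053824 / 0.30411 ≈ 0.177
P(Pachyrana | evidence) = 0.030552 / 0.30411 ≈ 0.100
P(Orthophila | evidence) = 0.03234 / 0.30411 ≈ 0.106
P(Cynosoma | evidence) = 0.17075 / 0.30411 ≈ 0.561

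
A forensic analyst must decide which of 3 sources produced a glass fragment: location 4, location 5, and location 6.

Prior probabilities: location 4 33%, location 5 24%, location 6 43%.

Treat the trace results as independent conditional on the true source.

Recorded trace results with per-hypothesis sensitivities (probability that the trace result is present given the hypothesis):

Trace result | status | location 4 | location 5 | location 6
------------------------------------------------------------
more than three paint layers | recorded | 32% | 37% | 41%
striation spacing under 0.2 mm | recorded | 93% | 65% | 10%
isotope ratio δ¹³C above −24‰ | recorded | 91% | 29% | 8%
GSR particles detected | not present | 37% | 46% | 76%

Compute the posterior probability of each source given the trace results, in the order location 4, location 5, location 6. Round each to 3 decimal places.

By Bayes' rule with conditional independence, the unnormalized weight for each hypothesis is prior × ∏ likelihoods (using 1 − P(present | H) for each absent trace result):
  location 4: 0.33 × 0.32 × 0.93 × 0.91 × (1 − 0.37) = 0.056303
  location 5: 0.24 × 0.37 × 0.65 × 0.29 × (1 − 0.46) = 0.009039
  location 6: 0.43 × 0.41 × 0.10 × 0.08 × (1 − 0.76) = 0.0003385
Marginal likelihood of the evidence = 0.06568.
P(location 4 | evidence) = 0.056303 / 0.06568 ≈ 0.857
P(location 5 | evidence) = 0.009039 / 0.06568 ≈ 0.138
P(location 6 | evidence) = 0.0003385 / 0.06568 ≈ 0.005

0.857, 0.138, 0.005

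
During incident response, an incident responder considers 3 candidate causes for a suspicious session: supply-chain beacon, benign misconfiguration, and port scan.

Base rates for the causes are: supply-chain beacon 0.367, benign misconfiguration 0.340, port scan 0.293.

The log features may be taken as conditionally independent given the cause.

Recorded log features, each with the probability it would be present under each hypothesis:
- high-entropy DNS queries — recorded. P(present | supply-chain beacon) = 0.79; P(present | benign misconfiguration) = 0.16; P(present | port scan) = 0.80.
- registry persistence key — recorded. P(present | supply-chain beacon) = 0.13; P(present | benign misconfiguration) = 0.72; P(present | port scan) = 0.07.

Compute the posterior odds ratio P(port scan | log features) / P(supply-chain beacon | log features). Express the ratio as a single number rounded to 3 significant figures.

0.435

Unnormalized posterior weight (prior times the log feature likelihoods) for each of the two hypotheses:
  port scan: 0.293 × 0.80 × 0.07 = 0.016408
  supply-chain beacon: 0.367 × 0.79 × 0.13 = 0.037691
Odds(port scan : supply-chain beacon) = 0.016408 / 0.037691 ≈ 0.435.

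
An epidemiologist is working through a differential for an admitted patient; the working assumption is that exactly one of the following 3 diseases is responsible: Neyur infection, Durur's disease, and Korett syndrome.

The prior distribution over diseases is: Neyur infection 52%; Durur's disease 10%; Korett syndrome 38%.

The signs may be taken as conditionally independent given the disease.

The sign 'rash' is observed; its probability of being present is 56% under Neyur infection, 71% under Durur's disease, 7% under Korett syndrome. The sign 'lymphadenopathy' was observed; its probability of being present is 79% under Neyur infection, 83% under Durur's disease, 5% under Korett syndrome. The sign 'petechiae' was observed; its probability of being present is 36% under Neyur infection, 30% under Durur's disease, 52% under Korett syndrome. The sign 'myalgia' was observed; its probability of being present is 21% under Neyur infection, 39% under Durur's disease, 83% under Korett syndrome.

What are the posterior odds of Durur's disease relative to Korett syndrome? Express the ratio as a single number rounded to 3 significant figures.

Posterior odds equal prior odds times the likelihood ratio; only the two competing hypotheses matter.
  Durur's disease: 0.10 × 0.71 × 0.83 × 0.30 × 0.39 = 0.0068948
  Korett syndrome: 0.38 × 0.07 × 0.05 × 0.52 × 0.83 = 0.00057403
Posterior odds = 0.0068948 / 0.00057403 ≈ 12.0.

12.0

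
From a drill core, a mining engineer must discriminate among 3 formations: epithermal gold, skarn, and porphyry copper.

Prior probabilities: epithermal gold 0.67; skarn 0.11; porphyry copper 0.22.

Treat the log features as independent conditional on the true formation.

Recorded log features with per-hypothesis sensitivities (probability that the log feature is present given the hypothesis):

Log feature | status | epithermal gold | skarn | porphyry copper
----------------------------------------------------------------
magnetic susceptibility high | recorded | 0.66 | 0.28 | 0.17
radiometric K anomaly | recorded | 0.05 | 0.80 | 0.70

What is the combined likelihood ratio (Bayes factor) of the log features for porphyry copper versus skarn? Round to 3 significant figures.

0.531

The Bayes factor is the ratio of the joint likelihoods of the log feature pattern under the two hypotheses.
  porphyry copper: 0.17 × 0.70 = 0.119
  skarn: 0.28 × 0.80 = 0.224
Bayes factor = 0.119 / 0.224 ≈ 0.531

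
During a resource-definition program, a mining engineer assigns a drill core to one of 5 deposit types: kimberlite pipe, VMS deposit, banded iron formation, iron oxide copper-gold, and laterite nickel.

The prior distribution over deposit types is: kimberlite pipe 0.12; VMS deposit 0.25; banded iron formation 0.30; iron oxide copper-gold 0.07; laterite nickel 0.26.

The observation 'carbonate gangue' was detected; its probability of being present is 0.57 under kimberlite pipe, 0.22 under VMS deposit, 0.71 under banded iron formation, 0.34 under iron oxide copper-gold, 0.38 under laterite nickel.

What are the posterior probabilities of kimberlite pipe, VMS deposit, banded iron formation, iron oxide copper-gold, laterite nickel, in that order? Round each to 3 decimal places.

Multiply each prior by the likelihood of the observation:
  kimberlite pipe: 0.12 × 0.57 = 0.0684
  VMS deposit: 0.25 × 0.22 = 0.055
  banded iron formation: 0.30 × 0.71 = 0.213
  iron oxide copper-gold: 0.07 × 0.34 = 0.0238
  laterite nickel: 0.26 × 0.38 = 0.0988
Marginal likelihood of the evidence = 0.459.
P(kimberlite pipe | evidence) = 0.0684 / 0.459 ≈ 0.149
P(VMS deposit | evidence) = 0.055 / 0.459 ≈ 0.120
P(banded iron formation | evidence) = 0.213 / 0.459 ≈ 0.464
P(iron oxide copper-gold | evidence) = 0.0238 / 0.459 ≈ 0.052
P(laterite nickel | evidence) = 0.0988 / 0.459 ≈ 0.215

0.149, 0.120, 0.464, 0.052, 0.215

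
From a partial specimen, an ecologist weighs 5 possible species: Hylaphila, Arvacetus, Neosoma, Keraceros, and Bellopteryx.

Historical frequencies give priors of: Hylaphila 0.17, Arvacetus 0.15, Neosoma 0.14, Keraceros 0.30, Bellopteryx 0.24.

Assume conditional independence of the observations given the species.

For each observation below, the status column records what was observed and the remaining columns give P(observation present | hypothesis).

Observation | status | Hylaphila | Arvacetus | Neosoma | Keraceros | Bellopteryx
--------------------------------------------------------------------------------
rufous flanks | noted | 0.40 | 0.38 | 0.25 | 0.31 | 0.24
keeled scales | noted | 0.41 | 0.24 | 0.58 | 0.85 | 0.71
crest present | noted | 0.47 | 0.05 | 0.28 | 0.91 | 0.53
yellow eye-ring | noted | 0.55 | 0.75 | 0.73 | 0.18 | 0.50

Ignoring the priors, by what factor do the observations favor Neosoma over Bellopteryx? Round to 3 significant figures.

Joint likelihood of the evidence pattern under each hypothesis:
  Neosoma: 0.25 × 0.58 × 0.28 × 0.73 = 0.029638
  Bellopteryx: 0.24 × 0.71 × 0.53 × 0.50 = 0.045156
Bayes factor = 0.029638 / 0.045156 ≈ 0.656

0.656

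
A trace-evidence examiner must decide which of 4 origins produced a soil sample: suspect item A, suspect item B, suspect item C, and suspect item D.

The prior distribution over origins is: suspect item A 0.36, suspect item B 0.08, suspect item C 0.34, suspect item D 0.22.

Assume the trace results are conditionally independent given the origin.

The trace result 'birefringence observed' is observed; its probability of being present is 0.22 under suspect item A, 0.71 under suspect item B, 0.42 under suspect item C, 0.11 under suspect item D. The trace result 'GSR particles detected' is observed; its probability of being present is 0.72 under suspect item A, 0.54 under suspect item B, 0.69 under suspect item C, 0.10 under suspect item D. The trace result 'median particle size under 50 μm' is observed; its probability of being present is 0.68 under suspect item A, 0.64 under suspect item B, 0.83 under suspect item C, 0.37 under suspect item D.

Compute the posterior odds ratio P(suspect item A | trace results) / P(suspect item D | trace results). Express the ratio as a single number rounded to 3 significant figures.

43.3

Unnormalized posterior weight (prior times the trace result likelihoods) for each of the two hypotheses:
  suspect item A: 0.36 × 0.22 × 0.72 × 0.68 = 0.038776
  suspect item D: 0.22 × 0.11 × 0.10 × 0.37 = 0.0008954
Posterior odds = 0.038776 / 0.0008954 ≈ 43.3.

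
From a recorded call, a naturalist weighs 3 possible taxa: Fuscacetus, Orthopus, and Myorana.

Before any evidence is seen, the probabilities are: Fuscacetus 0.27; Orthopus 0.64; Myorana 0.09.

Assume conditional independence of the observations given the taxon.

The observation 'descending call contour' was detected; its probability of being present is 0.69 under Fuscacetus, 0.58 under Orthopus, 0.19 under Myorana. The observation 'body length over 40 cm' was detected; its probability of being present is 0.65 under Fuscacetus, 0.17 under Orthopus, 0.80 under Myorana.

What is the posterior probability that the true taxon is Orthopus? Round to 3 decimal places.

For each hypothesis, the unnormalized posterior weight is prior × product of the observation likelihoods:
  Fuscacetus: 0.27 × 0.69 × 0.65 = 0.12109
  Orthopus: 0.64 × 0.58 × 0.17 = 0.063104
  Myorana: 0.09 × 0.19 × 0.80 = 0.01368
Normalizing constant Z = 0.12109 + 0.063104 + 0.01368 = 0.19788.
P(Orthopus | evidence) = 0.063104 / 0.19788 ≈ 0.319.

0.319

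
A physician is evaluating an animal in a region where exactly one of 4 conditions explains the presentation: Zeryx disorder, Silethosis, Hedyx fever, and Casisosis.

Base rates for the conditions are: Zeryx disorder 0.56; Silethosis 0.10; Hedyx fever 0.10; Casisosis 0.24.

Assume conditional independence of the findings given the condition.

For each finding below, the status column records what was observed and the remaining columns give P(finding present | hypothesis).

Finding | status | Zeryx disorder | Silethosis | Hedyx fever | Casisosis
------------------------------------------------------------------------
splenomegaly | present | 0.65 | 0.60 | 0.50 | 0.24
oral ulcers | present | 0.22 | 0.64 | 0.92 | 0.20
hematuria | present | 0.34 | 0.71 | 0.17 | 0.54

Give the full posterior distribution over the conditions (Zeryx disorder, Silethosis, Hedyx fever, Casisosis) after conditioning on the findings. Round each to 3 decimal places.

0.397, 0.398, 0.114, 0.091

Multiply each prior by the joint likelihood of the evidence pattern:
  Zeryx disorder: 0.56 × 0.65 × 0.22 × 0.34 = 0.027227
  Silethosis: 0.10 × 0.60 × 0.64 × 0.71 = 0.027264
  Hedyx fever: 0.10 × 0.50 × 0.92 × 0.17 = 0.00782
  Casisosis: 0.24 × 0.24 × 0.20 × 0.54 = 0.0062208
The unnormalized weights sum to 0.068532.
P(Zeryx disorder | evidence) = 0.027227 / 0.068532 ≈ 0.397
P(Silethosis | evidence) = 0.027264 / 0.068532 ≈ 0.398
P(Hedyx fever | evidence) = 0.00782 / 0.068532 ≈ 0.114
P(Casisosis | evidence) = 0.0062208 / 0.068532 ≈ 0.091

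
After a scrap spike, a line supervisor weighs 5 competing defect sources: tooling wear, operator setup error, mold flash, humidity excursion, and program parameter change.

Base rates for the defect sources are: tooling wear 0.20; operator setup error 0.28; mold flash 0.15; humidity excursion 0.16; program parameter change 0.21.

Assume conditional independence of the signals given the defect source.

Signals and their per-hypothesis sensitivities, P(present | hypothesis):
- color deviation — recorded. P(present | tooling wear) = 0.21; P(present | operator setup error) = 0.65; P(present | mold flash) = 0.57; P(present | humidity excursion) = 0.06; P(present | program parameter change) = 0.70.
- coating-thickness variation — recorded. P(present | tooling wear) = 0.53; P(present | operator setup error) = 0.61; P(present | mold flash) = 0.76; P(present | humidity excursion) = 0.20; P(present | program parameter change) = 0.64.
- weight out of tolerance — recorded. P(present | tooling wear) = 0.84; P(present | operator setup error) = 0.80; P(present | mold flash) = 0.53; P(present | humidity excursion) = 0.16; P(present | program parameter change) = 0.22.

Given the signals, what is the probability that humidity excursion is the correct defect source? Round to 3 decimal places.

For each hypothesis, the unnormalized posterior weight is prior × product of the signal likelihoods:
  tooling wear: 0.20 × 0.21 × 0.53 × 0.84 = 0.018698
  operator setup error: 0.28 × 0.65 × 0.61 × 0.80 = 0.088816
  mold flash: 0.15 × 0.57 × 0.76 × 0.53 = 0.034439
  humidity excursion: 0.16 × 0.06 × 0.20 × 0.16 = 0.0003072
  program parameter change: 0.21 × 0.70 × 0.64 × 0.22 = 0.020698
Normalizing constant Z = 0.018698 + 0.088816 + 0.034439 + 0.0003072 + 0.020698 = 0.16296.
P(humidity excursion | evidence) = 0.0003072 / 0.16296 ≈ 0.002.

0.002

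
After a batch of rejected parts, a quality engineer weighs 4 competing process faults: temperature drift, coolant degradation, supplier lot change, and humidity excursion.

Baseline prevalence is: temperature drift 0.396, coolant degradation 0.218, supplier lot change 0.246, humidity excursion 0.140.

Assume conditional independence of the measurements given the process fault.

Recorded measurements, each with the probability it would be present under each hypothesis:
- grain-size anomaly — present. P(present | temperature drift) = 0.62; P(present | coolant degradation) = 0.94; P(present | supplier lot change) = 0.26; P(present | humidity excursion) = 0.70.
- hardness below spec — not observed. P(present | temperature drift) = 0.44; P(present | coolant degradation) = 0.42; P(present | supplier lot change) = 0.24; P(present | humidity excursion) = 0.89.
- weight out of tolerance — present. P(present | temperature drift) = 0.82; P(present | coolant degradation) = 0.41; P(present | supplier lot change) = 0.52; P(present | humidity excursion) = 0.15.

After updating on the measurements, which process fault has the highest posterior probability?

By Bayes' rule with conditional independence, the unnormalized weight for each hypothesis is prior × ∏ likelihoods (using 1 − P(present | H) for each absent measurement):
  temperature drift: 0.396 × 0.62 × (1 − 0.44) × 0.82 = 0.11274
  coolant degradation: 0.218 × 0.94 × (1 − 0.42) × 0.41 = 0.04873
  supplier lot change: 0.246 × 0.26 × (1 − 0.24) × 0.52 = 0.025277
  humidity excursion: 0.140 × 0.70 × (1 − 0.89) × 0.15 = 0.001617
The unnormalized weights sum to 0.18837.
P(temperature drift | evidence) ≈ 0.11274 / 0.18837 ≈ 0.599
P(coolant degradation | evidence) ≈ 0.04873 / 0.18837 ≈ 0.259
P(supplier lot change | evidence) ≈ 0.025277 / 0.18837 ≈ 0.134
P(humidity excursion | evidence) ≈ 0.001617 / 0.18837 ≈ 0.009
The largest is 0.599, so temperature drift is most probable.

temperature drift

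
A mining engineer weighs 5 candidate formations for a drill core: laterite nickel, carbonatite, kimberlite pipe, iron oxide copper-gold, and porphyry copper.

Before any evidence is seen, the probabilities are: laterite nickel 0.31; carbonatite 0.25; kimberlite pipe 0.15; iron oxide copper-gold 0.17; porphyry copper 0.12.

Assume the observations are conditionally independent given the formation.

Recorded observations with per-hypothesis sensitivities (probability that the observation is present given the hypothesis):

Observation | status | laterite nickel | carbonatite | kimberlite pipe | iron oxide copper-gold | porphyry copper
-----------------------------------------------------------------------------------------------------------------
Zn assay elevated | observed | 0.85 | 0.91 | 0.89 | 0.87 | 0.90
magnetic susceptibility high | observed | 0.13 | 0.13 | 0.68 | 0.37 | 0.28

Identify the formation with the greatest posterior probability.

kimberlite pipe

For each hypothesis, the unnormalized posterior weight is prior × product of the observation likelihoods:
  laterite nickel: 0.31 × 0.85 × 0.13 = 0.034255
  carbonatite: 0.25 × 0.91 × 0.13 = 0.029575
  kimberlite pipe: 0.15 × 0.89 × 0.68 = 0.09078
  iron oxide copper-gold: 0.17 × 0.87 × 0.37 = 0.054723
  porphyry copper: 0.12 × 0.90 × 0.28 = 0.03024
The unnormalized weights sum to 0.23957.
P(laterite nickel | evidence) ≈ 0.034255 / 0.23957 ≈ 0.143
P(carbonatite | evidence) ≈ 0.029575 / 0.23957 ≈ 0.123
P(kimberlite pipe | evidence) ≈ 0.09078 / 0.23957 ≈ 0.379
P(iron oxide copper-gold | evidence) ≈ 0.054723 / 0.23957 ≈ 0.228
P(porphyry copper | evidence) ≈ 0.03024 / 0.23957 ≈ 0.126
The largest is 0.379, so kimberlite pipe is most probable.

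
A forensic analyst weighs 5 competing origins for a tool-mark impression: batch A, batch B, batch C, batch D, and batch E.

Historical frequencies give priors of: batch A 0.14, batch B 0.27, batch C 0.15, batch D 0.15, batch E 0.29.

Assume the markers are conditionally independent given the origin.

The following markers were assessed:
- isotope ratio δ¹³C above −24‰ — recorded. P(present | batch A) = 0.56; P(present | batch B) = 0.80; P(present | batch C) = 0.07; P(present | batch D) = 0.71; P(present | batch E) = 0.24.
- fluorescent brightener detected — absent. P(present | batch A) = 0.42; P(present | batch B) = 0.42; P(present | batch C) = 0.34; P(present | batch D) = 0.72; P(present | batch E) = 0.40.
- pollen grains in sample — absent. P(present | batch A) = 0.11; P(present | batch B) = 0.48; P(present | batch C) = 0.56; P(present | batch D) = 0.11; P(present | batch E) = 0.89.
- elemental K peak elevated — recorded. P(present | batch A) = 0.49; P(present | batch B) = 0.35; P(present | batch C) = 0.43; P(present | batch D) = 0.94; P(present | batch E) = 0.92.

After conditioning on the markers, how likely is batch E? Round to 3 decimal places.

For each hypothesis, the unnormalized posterior weight is prior × product of the marker likelihoods (using 1 − P(present | H) for each absent marker):
  batch A: 0.14 × 0.56 × (1 − 0.42) × (1 − 0.11) × 0.49 = 0.01983
  batch B: 0.27 × 0.80 × (1 − 0.42) × (1 − 0.48) × 0.35 = 0.022801
  batch C: 0.15 × 0.07 × (1 − 0.34) × (1 − 0.56) × 0.43 = 0.0013112
  batch D: 0.15 × 0.71 × (1 − 0.72) × (1 − 0.11) × 0.94 = 0.024947
  batch E: 0.29 × 0.24 × (1 − 0.40) × (1 − 0.89) × 0.92 = 0.0042261
The unnormalized weights sum to 0.073116.
P(batch E | evidence) = 0.0042261 / 0.073116 ≈ 0.058.

0.058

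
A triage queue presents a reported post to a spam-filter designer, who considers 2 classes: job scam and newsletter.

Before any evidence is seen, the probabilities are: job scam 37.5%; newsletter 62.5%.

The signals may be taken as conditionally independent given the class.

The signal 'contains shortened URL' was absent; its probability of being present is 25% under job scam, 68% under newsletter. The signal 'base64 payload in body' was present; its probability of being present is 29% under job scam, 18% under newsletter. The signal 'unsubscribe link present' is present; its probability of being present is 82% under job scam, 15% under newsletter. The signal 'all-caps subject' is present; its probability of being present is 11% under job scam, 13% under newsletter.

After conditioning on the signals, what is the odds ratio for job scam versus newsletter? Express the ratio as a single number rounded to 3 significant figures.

Unnormalized posterior weight (prior times the signal likelihoods) for each of the two hypotheses (using 1 − P(present | H) for each absent signal):
  job scam: 0.375 × (1 − 0.25) × 0.29 × 0.82 × 0.11 = 0.0073569
  newsletter: 0.625 × (1 − 0.68) × 0.18 × 0.15 × 0.13 = 0.000702
Odds(job scam : newsletter) = 0.0073569 / 0.000702 ≈ 10.5.

10.5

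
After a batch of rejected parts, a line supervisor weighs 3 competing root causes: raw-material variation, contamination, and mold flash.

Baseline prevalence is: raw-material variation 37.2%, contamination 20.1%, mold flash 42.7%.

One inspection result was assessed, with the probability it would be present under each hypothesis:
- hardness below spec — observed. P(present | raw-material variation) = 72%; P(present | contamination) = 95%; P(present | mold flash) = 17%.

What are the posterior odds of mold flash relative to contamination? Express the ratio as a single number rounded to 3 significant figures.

The normalizing constant cancels in an odds ratio, so compute prior × likelihood for the two hypotheses only:
  mold flash: 0.427 × 0.17 = 0.07259
  contamination: 0.201 × 0.95 = 0.19095
Odds(mold flash : contamination) = 0.07259 / 0.19095 ≈ 0.380.

0.380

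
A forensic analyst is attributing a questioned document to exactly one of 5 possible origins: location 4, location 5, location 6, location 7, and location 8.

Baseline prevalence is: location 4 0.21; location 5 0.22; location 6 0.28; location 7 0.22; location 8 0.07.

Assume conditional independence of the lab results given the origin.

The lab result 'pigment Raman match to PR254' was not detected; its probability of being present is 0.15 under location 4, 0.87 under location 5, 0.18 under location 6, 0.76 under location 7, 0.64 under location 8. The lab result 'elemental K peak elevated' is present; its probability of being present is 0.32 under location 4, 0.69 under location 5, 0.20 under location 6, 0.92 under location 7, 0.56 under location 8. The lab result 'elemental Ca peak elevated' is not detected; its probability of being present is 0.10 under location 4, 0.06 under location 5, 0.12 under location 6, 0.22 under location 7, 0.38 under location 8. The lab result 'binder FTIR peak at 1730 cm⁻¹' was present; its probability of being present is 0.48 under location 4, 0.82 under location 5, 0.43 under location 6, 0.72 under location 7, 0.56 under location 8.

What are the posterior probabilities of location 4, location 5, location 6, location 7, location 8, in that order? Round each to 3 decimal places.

Multiply each prior by the joint likelihood of the lab result pattern (using 1 − P(present | H) for each absent lab result):
  location 4: 0.21 × (1 − 0.15) × 0.32 × (1 − 0.10) × 0.48 = 0.024676
  location 5: 0.22 × (1 − 0.87) × 0.69 × (1 − 0.06) × 0.82 = 0.015211
  location 6: 0.28 × (1 − 0.18) × 0.20 × (1 − 0.12) × 0.43 = 0.017376
  location 7: 0.22 × (1 − 0.76) × 0.92 × (1 − 0.22) × 0.72 = 0.02728
  location 8: 0.07 × (1 − 0.64) × 0.56 × (1 − 0.38) × 0.56 = 0.0048997
Normalizing constant Z = 0.024676 + 0.015211 + 0.017376 + 0.02728 + 0.0048997 = 0.089443.
P(location 4 | evidence) = 0.024676 / 0.089443 ≈ 0.276
P(location 5 | evidence) = 0.015211 / 0.089443 ≈ 0.170
P(location 6 | evidence) = 0.017376 / 0.089443 ≈ 0.194
P(location 7 | evidence) = 0.02728 / 0.089443 ≈ 0.305
P(location 8 | evidence) = 0.0048997 / 0.089443 ≈ 0.055

0.276, 0.170, 0.194, 0.305, 0.055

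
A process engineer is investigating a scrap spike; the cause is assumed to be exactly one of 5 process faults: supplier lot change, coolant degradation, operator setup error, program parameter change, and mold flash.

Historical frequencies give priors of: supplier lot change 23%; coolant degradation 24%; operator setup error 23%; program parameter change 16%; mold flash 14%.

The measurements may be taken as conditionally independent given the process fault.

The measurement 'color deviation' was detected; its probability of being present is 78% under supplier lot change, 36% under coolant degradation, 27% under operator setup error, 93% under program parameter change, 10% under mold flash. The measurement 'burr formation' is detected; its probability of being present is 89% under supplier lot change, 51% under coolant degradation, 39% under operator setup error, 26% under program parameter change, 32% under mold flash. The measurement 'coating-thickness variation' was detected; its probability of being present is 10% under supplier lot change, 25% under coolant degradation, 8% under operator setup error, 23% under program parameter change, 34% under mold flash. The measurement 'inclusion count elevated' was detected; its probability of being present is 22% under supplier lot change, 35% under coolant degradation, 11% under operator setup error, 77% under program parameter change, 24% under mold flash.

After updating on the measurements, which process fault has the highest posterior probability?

By Bayes' rule with conditional independence, the unnormalized weight for each hypothesis is prior × ∏ likelihoods:
  supplier lot change: 0.23 × 0.78 × 0.89 × 0.10 × 0.22 = 0.0035127
  coolant degradation: 0.24 × 0.36 × 0.51 × 0.25 × 0.35 = 0.0038556
  operator setup error: 0.23 × 0.27 × 0.39 × 0.08 × 0.11 = 0.00021313
  program parameter change: 0.16 × 0.93 × 0.26 × 0.23 × 0.77 = 0.0068516
  mold flash: 0.14 × 0.10 × 0.32 × 0.34 × 0.24 = 0.00036557
Normalizing constant Z = 0.0035127 + 0.0038556 + 0.00021313 + 0.0068516 + 0.00036557 = 0.014799.
P(supplier lot change | evidence) ≈ 0.0035127 / 0.014799 ≈ 0.237
P(coolant degradation | evidence) ≈ 0.0038556 / 0.014799 ≈ 0.261
P(operator setup error | evidence) ≈ 0.00021313 / 0.014799 ≈ 0.014
P(program parameter change | evidence) ≈ 0.0068516 / 0.014799 ≈ 0.463
P(mold flash | evidence) ≈ 0.00036557 / 0.014799 ≈ 0.025
The largest is 0.463, so program parameter change is most probable.

program parameter change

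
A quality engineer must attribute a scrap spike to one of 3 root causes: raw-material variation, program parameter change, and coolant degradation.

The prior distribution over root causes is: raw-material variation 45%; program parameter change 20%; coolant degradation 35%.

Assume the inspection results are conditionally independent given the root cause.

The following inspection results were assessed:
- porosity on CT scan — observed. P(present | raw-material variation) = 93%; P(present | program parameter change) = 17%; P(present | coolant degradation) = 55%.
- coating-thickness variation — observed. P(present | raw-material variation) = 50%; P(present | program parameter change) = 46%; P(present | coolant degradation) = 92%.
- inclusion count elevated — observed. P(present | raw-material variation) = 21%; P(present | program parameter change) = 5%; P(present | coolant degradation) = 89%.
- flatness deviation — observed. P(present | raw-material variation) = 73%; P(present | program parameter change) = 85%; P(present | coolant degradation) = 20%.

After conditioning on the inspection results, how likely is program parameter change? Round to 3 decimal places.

By Bayes' rule with conditional independence, the unnormalized weight for each hypothesis is prior × ∏ likelihoods:
  raw-material variation: 0.45 × 0.93 × 0.50 × 0.21 × 0.73 = 0.032078
  program parameter change: 0.20 × 0.17 × 0.46 × 0.05 × 0.85 = 0.0006647
  coolant degradation: 0.35 × 0.55 × 0.92 × 0.89 × 0.20 = 0.031524
The unnormalized weights sum to 0.064267.
P(program parameter change | evidence) = 0.0006647 / 0.064267 ≈ 0.010.

0.010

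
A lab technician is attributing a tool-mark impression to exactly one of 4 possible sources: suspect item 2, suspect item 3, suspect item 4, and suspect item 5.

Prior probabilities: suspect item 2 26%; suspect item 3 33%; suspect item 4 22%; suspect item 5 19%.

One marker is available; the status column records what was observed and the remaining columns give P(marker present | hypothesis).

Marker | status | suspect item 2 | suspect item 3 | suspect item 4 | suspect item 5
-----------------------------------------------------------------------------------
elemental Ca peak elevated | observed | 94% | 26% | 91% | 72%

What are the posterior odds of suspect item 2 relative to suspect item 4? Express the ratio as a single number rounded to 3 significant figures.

Posterior odds equal prior odds times the likelihood ratio; only the two competing hypotheses matter.
  suspect item 2: 0.26 × 0.94 = 0.2444
  suspect item 4: 0.22 × 0.91 = 0.2002
Posterior odds = 0.2444 / 0.2002 ≈ 1.22.

1.22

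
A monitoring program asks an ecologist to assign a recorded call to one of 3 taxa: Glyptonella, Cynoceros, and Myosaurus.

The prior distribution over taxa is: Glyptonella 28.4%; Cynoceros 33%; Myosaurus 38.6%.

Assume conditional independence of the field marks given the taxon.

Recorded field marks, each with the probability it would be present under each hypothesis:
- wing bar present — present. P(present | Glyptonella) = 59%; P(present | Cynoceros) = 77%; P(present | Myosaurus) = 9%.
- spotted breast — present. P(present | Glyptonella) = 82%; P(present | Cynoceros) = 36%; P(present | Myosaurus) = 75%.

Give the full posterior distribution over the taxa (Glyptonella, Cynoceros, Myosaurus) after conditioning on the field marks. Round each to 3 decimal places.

0.539, 0.359, 0.102

For each hypothesis, the unnormalized posterior weight is prior × product of the field mark likelihoods:
  Glyptonella: 0.284 × 0.59 × 0.82 = 0.1374
  Cynoceros: 0.330 × 0.77 × 0.36 = 0.091476
  Myosaurus: 0.386 × 0.09 × 0.75 = 0.026055
Normalizing constant Z = 0.1374 + 0.091476 + 0.026055 = 0.25493.
P(Glyptonella | evidence) = 0.1374 / 0.25493 ≈ 0.539
P(Cynoceros | evidence) = 0.091476 / 0.25493 ≈ 0.359
P(Myosaurus | evidence) = 0.026055 / 0.25493 ≈ 0.102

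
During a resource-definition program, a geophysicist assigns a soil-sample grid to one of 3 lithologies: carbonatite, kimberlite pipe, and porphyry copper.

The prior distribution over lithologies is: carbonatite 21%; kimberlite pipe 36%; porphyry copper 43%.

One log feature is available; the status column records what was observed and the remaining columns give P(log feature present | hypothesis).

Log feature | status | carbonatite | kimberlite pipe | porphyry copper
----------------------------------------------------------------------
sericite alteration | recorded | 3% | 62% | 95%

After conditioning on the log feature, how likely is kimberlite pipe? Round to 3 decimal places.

0.350

By Bayes' rule, the unnormalized weight for each hypothesis is prior × likelihood:
  carbonatite: 0.21 × 0.03 = 0.0063
  kimberlite pipe: 0.36 × 0.62 = 0.2232
  porphyry copper: 0.43 × 0.95 = 0.4085
Marginal likelihood of the evidence = 0.638.
P(kimberlite pipe | evidence) = 0.2232 / 0.638 ≈ 0.350.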